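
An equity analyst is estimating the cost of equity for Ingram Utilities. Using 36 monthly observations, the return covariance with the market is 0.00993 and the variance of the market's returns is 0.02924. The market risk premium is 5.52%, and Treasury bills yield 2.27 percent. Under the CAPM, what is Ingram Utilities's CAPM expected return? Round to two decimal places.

4.14%

β = Cov(R_i, R_m) / Var(R_m) = 0.00993 / 0.02924 = 0.3396
E(R) = R_f + β × MRP = 2.27% + 0.3396 × 5.52% = 4.14%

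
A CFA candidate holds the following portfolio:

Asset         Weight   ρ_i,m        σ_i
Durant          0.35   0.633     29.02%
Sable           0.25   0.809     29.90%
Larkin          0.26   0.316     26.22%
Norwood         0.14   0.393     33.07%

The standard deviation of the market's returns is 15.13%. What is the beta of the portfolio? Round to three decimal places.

β_Durant = 0.633 × 29.02% / 15.13% = 1.2141
β_Sable = 0.809 × 29.90% / 15.13% = 1.5988
β_Larkin = 0.316 × 26.22% / 15.13% = 0.5476
β_Norwood = 0.393 × 33.07% / 15.13% = 0.8590
β_P = Σ w_i β_i = 0.35×1.2141 + 0.25×1.5988 + 0.26×0.5476 + 0.14×0.8590 = 1.0873

1.087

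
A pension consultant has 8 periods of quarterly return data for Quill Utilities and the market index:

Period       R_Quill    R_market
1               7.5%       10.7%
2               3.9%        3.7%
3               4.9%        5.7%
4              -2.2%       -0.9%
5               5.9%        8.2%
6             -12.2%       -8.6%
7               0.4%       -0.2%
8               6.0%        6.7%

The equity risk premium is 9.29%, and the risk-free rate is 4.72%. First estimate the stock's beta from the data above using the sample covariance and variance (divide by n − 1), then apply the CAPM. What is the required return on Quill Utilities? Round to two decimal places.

14.20%

Mean R_i = (7.5 + 3.9 + 4.9 − 2.2 + 5.9 − 12.2 + 0.4 + 6.0) / 8 = 1.7750%
Mean R_m = (10.7 + 3.7 + 5.7 − 0.9 + 8.2 − 8.6 − 0.2 + 6.7) / 8 = 3.1625%
Σ(R_i − R̄_i)(R_m − R̄_m) = 273.1025  ⇒  Cov = 273.1025 / 7 = 39.0146
Σ(R_m − R̄_m)² = 267.5988  ⇒  Var(R_m) = 267.5988 / 7 = 38.2284
β = Cov / Var(R_m) = 39.0146 / 38.2284 = 1.0206
E(R) = R_f + β × MRP = 4.72% + 1.0206 × 9.29% = 14.20%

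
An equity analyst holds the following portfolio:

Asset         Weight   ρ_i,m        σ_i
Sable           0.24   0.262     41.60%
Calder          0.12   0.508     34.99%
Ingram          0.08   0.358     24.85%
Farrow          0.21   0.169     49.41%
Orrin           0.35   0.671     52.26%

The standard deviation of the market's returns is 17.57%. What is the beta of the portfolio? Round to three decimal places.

β_Sable = 0.262 × 41.60% / 17.57% = 0.6203
β_Calder = 0.508 × 34.99% / 17.57% = 1.0117
β_Ingram = 0.358 × 24.85% / 17.57% = 0.5063
β_Farrow = 0.169 × 49.41% / 17.57% = 0.4753
β_Orrin = 0.671 × 52.26% / 17.57% = 1.9958
β_P = Σ w_i β_i = 0.24×0.6203 + 0.12×1.0117 + 0.08×0.5063 + 0.21×0.4753 + 0.35×1.9958 = 1.1091

1.109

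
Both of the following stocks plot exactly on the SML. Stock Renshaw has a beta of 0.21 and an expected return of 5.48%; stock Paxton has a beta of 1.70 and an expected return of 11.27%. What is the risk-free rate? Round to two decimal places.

4.66%

Both satisfy E(R) = R_f + β·MRP, so the slope of the SML is
MRP = (11.27% − 5.48%) / (1.70 − 0.21) = 5.79% / 1.49 = 3.8859%
R_f = E(R_Renshaw) − β_Renshaw·MRP = 5.48% − 0.21 × 3.8859% = 4.6640%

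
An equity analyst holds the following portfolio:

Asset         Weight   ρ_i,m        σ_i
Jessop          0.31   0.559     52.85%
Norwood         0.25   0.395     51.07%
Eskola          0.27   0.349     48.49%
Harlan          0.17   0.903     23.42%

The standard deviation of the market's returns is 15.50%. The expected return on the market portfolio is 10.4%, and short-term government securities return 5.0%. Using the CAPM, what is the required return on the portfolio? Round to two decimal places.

β_Jessop = 0.559 × 52.85% / 15.50% = 1.9060
β_Norwood = 0.395 × 51.07% / 15.50% = 1.3015
β_Eskola = 0.349 × 48.49% / 15.50% = 1.0918
β_Harlan = 0.903 × 23.42% / 15.50% = 1.3644
β_P = Σ w_i β_i = 0.31×1.9060 + 0.25×1.3015 + 0.27×1.0918 + 0.17×1.3644 = 1.4430
MRP = 10.4% − 5.0% = 5.40%
E(R_P) = R_f + β_P × MRP = 5.0% + 1.4430 × 5.4% = 12.79%

12.79%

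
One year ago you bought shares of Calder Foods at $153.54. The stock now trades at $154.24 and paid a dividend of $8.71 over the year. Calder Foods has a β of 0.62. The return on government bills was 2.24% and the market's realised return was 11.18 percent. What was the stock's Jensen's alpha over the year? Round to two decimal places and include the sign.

-1.65%

Realised HPR = (P1 + D1 − P0) / P0 = (154.24 + 8.71 − 153.54) / 153.54 = 9.41 / 153.54 = 6.1287%
MRP = 11.18% − 2.24% = 8.94%
CAPM required = R_f + β·MRP = 2.24% + 0.62 × 8.94% = 7.7828%
α = realised − required = 6.1287% − 7.7828% = -1.65%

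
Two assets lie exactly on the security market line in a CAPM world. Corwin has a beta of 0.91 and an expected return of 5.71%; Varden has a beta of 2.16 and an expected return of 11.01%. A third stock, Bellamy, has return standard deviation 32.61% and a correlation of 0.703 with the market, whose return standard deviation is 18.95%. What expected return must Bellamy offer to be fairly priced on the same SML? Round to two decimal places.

6.98%

MRP = (11.01% − 5.71%) / (2.16 − 0.91) = 4.2400%
R_f = 5.71% − 0.91 × 4.2400% = 1.8516%
β_Bellamy = ρ·σ_i/σ_m = 0.703 × 32.61 / 18.95 = 1.2098
E(R_Bellamy) = R_f + β × MRP = 1.8516% + 1.2098 × 4.2400% = 6.98%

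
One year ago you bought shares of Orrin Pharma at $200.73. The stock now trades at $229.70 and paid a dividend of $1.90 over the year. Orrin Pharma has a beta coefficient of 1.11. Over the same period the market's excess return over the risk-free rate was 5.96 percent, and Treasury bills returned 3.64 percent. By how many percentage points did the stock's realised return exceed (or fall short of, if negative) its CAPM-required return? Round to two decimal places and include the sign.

Realised HPR = (P1 + D1 − P0) / P0 = (229.70 + 1.90 − 200.73) / 200.73 = 30.87 / 200.73 = 15.3789%
CAPM required = R_f + β·MRP = 3.64% + 1.11 × 5.96% = 10.2556%
α = realised − required = 15.3789% − 10.2556% = +5.12%

+5.12%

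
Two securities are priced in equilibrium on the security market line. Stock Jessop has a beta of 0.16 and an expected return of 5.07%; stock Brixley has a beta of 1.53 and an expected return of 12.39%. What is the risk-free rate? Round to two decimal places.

Both satisfy E(R) = R_f + β·MRP, so the slope of the SML is
MRP = (12.39% − 5.07%) / (1.53 − 0.16) = 7.32% / 1.37 = 5.3431%
R_f = E(R_Jessop) − β_Jessop·MRP = 5.07% − 0.16 × 5.3431% = 4.2151%

4.22%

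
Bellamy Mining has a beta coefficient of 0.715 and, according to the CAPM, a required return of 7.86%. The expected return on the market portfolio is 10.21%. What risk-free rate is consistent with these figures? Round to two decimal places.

1.96%

E(R) = R_f + β(E(R_m) − R_f) = R_f(1 − β) + β·E(R_m)
7.86% = R_f × (1 − 0.715) + 0.715 × 10.21%
7.86% = R_f × 0.285 + 7.30015%
R_f = (7.86% − 7.30015%) / 0.285 = 1.96%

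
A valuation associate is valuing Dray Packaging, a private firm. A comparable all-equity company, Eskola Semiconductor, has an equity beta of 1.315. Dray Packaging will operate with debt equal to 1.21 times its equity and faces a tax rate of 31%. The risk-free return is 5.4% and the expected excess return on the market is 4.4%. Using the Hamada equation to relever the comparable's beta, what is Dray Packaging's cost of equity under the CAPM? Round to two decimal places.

β_L = β_U × [1 + (1 − t)(D/E)] = 1.315 × [1 + (1 − 0.31) × 1.21]
    = 1.315 × [1 + 0.69 × 1.21] = 1.315 × 1.8349 = 2.4129
E(R) = R_f + β_L × MRP = 5.4% + 2.4129 × 4.4% = 16.02%

16.02%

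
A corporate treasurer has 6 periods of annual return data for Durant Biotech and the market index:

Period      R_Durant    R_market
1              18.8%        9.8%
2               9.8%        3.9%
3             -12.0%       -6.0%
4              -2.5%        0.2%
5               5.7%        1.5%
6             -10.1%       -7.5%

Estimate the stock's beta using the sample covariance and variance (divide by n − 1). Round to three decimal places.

1.829

Mean R_i = (18.8 + 9.8 − 12.0 − 2.5 + 5.7 − 10.1) / 6 = 1.6167%
Mean R_m = (9.8 + 3.9 − 6.0 + 0.2 + 1.5 − 7.5) / 6 = 0.3167%
Σ(R_i − R̄_i)(R_m − R̄_m) = 375.1883  ⇒  Cov = 375.1883 / 5 = 75.0377
Σ(R_m − R̄_m)² = 205.1883  ⇒  Var(R_m) = 205.1883 / 5 = 41.0377
β = Cov / Var(R_m) = 75.0377 / 41.0377 = 1.8285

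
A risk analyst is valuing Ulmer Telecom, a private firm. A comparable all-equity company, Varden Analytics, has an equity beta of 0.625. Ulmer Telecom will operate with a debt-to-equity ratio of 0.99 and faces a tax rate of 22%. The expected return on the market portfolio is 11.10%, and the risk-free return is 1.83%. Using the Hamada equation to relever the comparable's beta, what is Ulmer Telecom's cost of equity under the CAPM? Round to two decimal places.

12.10%

β_L = β_U × [1 + (1 − t)(D/E)] = 0.625 × [1 + (1 − 0.22) × 0.99]
    = 0.625 × [1 + 0.78 × 0.99] = 0.625 × 1.7722 = 1.1076
MRP = 11.10% − 1.83% = 9.27%
E(R) = R_f + β_L × MRP = 1.83% + 1.1076 × 9.27% = 12.10%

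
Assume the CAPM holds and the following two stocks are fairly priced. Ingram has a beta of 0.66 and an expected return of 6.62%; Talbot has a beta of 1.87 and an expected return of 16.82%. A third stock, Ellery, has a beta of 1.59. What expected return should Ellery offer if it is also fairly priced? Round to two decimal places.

MRP (SML slope) = (16.82% − 6.62%) / (1.87 − 0.66) = 10.20% / 1.21 = 8.4298%
R_f (intercept) = 6.62% − 0.66 × 8.4298% = 1.0563%
E(R_Ellery) = R_f + β × MRP = 1.0563% + 1.59 × 8.4298% = 14.46%

14.46%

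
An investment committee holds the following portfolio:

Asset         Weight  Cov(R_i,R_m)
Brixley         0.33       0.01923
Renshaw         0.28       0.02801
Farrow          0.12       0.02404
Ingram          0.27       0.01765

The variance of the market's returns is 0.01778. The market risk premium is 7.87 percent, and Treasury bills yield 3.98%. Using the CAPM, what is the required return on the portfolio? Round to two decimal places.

β_Brixley = 0.01923 / 0.01778 = 1.0816
β_Renshaw = 0.02801 / 0.01778 = 1.5754
β_Farrow = 0.02404 / 0.01778 = 1.3521
β_Ingram = 0.01765 / 0.01778 = 0.9927
β_P = Σ w_i β_i = 0.33×1.0816 + 0.28×1.5754 + 0.12×1.3521 + 0.27×0.9927 = 1.2283
E(R_P) = R_f + β_P × MRP = 3.98% + 1.2283 × 7.87% = 13.65%

13.65%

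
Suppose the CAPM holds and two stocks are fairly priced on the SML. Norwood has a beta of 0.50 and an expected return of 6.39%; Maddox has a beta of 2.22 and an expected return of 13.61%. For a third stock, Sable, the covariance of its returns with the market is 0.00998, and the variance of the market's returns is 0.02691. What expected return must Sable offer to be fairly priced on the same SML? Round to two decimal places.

5.85%

MRP = (13.61% − 6.39%) / (2.22 − 0.50) = 4.1977%
R_f = 6.39% − 0.50 × 4.1977% = 4.2912%
β_Sable = Cov / Var(R_m) = 0.00998 / 0.02691 = 0.3709
E(R_Sable) = R_f + β × MRP = 4.2912% + 0.3709 × 4.1977% = 5.85%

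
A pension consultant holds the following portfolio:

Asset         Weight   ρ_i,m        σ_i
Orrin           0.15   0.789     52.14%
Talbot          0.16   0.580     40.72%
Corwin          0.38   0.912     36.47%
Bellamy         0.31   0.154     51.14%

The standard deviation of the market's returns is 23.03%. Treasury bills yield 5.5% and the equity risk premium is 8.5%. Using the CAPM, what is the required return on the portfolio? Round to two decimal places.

β_Orrin = 0.789 × 52.14% / 23.03% = 1.7863
β_Talbot = 0.580 × 40.72% / 23.03% = 1.0255
β_Corwin = 0.912 × 36.47% / 23.03% = 1.4442
β_Bellamy = 0.154 × 51.14% / 23.03% = 0.3420
β_P = Σ w_i β_i = 0.15×1.7863 + 0.16×1.0255 + 0.38×1.4442 + 0.31×0.3420 = 1.0868
E(R_P) = R_f + β_P × MRP = 5.5% + 1.0868 × 8.5% = 14.74%

14.74%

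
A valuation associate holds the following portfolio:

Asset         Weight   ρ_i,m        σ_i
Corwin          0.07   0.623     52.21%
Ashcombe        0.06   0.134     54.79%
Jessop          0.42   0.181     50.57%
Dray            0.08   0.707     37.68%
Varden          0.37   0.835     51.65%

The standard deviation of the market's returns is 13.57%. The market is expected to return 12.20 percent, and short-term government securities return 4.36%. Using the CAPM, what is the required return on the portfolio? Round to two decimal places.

β_Corwin = 0.623 × 52.21% / 13.57% = 2.3970
β_Ashcombe = 0.134 × 54.79% / 13.57% = 0.5410
β_Jessop = 0.181 × 50.57% / 13.57% = 0.6745
β_Dray = 0.707 × 37.68% / 13.57% = 1.9631
β_Varden = 0.835 × 51.65% / 13.57% = 3.1782
β_P = Σ w_i β_i = 0.07×2.3970 + 0.06×0.5410 + 0.42×0.6745 + 0.08×1.9631 + 0.37×3.1782 = 1.8165
MRP = 12.20% − 4.36% = 7.84%
E(R_P) = R_f + β_P × MRP = 4.36% + 1.8165 × 7.84% = 18.60%

18.60%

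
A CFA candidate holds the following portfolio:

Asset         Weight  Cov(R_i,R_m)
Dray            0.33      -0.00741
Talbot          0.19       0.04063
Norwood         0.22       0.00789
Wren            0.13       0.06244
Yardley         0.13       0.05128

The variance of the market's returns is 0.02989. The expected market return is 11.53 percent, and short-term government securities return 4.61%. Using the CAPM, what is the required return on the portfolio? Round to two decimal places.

β_Dray = -0.00741 / 0.02989 = -0.2479
β_Talbot = 0.04063 / 0.02989 = 1.3593
β_Norwood = 0.00789 / 0.02989 = 0.2640
β_Wren = 0.06244 / 0.02989 = 2.0890
β_Yardley = 0.05128 / 0.02989 = 1.7156
β_P = Σ w_i β_i = 0.33×-0.2479 + 0.19×1.3593 + 0.22×0.2640 + 0.13×2.0890 + 0.13×1.7156 = 0.7291
MRP = 11.53% − 4.61% = 6.92%
E(R_P) = R_f + β_P × MRP = 4.61% + 0.7291 × 6.92% = 9.66%

9.66%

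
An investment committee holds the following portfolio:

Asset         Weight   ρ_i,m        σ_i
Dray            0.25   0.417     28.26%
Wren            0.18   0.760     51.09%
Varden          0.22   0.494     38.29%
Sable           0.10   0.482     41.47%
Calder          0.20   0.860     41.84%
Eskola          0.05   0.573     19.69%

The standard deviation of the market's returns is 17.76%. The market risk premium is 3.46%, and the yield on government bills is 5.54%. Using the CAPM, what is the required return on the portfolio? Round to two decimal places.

β_Dray = 0.417 × 28.26% / 17.76% = 0.6635
β_Wren = 0.760 × 51.09% / 17.76% = 2.1863
β_Varden = 0.494 × 38.29% / 17.76% = 1.0650
β_Sable = 0.482 × 41.47% / 17.76% = 1.1255
β_Calder = 0.860 × 41.84% / 17.76% = 2.0260
β_Eskola = 0.573 × 19.69% / 17.76% = 0.6353
β_P = Σ w_i β_i = 0.25×0.6635 + 0.18×2.1863 + 0.22×1.0650 + 0.10×1.1255 + 0.20×2.0260 + 0.05×0.6353 = 1.3432
E(R_P) = R_f + β_P × MRP = 5.54% + 1.3432 × 3.46% = 10.19%

10.19%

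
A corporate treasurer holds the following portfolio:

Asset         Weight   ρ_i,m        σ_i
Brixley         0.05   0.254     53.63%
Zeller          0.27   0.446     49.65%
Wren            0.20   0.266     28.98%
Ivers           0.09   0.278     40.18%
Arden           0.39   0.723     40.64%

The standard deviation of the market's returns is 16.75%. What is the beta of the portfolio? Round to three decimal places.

β_Brixley = 0.254 × 53.63% / 16.75% = 0.8133
β_Zeller = 0.446 × 49.65% / 16.75% = 1.3220
β_Wren = 0.266 × 28.98% / 16.75% = 0.4602
β_Ivers = 0.278 × 40.18% / 16.75% = 0.6669
β_Arden = 0.723 × 40.64% / 16.75% = 1.7542
β_P = Σ w_i β_i = 0.05×0.8133 + 0.27×1.3220 + 0.20×0.4602 + 0.09×0.6669 + 0.39×1.7542 = 1.2338

1.234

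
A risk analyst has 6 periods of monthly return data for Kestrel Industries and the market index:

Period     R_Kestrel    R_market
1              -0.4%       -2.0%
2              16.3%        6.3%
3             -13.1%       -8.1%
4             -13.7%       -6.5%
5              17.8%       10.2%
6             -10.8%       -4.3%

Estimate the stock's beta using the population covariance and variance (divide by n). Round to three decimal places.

1.934

Mean R_i = (-0.4 + 16.3 − 13.1 − 13.7 + 17.8 − 10.8) / 6 = -0.6500%
Mean R_m = (-2.0 + 6.3 − 8.1 − 6.5 + 10.2 − 4.3) / 6 = -0.7333%
Σ(R_i − R̄_i)(R_m − R̄_m) = 523.7900  ⇒  Cov = 523.7900 / 6 = 87.2983
Σ(R_m − R̄_m)² = 270.8533  ⇒  Var(R_m) = 270.8533 / 6 = 45.1422
β = Cov / Var(R_m) = 87.2983 / 45.1422 = 1.9339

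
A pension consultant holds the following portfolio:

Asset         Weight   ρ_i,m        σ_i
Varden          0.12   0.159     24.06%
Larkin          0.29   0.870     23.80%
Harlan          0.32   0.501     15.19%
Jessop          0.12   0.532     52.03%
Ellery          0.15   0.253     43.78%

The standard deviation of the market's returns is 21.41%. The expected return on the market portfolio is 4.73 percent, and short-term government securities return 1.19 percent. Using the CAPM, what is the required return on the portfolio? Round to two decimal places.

3.49%

β_Varden = 0.159 × 24.06% / 21.41% = 0.1787
β_Larkin = 0.870 × 23.80% / 21.41% = 0.9671
β_Harlan = 0.501 × 15.19% / 21.41% = 0.3555
β_Jessop = 0.532 × 52.03% / 21.41% = 1.2929
β_Ellery = 0.253 × 43.78% / 21.41% = 0.5173
β_P = Σ w_i β_i = 0.12×0.1787 + 0.29×0.9671 + 0.32×0.3555 + 0.12×1.2929 + 0.15×0.5173 = 0.6484
MRP = 4.73% − 1.19% = 3.54%
E(R_P) = R_f + β_P × MRP = 1.19% + 0.6484 × 3.54% = 3.49%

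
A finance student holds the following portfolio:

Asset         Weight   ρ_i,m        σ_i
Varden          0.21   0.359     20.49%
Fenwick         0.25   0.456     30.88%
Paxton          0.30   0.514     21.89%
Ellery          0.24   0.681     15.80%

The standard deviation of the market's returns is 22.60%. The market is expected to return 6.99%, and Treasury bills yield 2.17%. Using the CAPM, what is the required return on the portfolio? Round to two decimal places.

β_Varden = 0.359 × 20.49% / 22.60% = 0.3255
β_Fenwick = 0.456 × 30.88% / 22.60% = 0.6231
β_Paxton = 0.514 × 21.89% / 22.60% = 0.4979
β_Ellery = 0.681 × 15.80% / 22.60% = 0.4761
β_P = Σ w_i β_i = 0.21×0.3255 + 0.25×0.6231 + 0.30×0.4979 + 0.24×0.4761 = 0.4878
MRP = 6.99% − 2.17% = 4.82%
E(R_P) = R_f + β_P × MRP = 2.17% + 0.4878 × 4.82% = 4.52%

4.52%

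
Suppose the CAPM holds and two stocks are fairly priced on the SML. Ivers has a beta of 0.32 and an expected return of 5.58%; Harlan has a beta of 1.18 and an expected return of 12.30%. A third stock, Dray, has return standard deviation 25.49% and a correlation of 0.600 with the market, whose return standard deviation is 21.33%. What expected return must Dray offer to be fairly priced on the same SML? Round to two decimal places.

8.68%

MRP = (12.30% − 5.58%) / (1.18 − 0.32) = 7.8140%
R_f = 5.58% − 0.32 × 7.8140% = 3.0795%
β_Dray = ρ·σ_i/σ_m = 0.600 × 25.49 / 21.33 = 0.7170
E(R_Dray) = R_f + β × MRP = 3.0795% + 0.7170 × 7.8140% = 8.68%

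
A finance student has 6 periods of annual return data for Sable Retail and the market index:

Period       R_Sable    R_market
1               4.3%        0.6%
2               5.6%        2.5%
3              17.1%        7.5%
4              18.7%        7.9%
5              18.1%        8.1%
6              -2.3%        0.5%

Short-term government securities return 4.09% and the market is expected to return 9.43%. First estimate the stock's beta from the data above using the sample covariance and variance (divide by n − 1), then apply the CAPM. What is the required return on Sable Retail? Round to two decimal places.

Mean R_i = (4.3 + 5.6 + 17.1 + 18.7 + 18.1 − 2.3) / 6 = 10.2500%
Mean R_m = (0.6 + 2.5 + 7.5 + 7.9 + 8.1 + 0.5) / 6 = 4.5167%
Σ(R_i − R̄_i)(R_m − R̄_m) = 160.2450  ⇒  Cov = 160.2450 / 5 = 32.0490
Σ(R_m − R̄_m)² = 68.7283  ⇒  Var(R_m) = 68.7283 / 5 = 13.7457
β = Cov / Var(R_m) = 32.0490 / 13.7457 = 2.3316
MRP = 9.43% − 4.09% = 5.34%
E(R) = R_f + β × MRP = 4.09% + 2.3316 × 5.34% = 16.54%

16.54%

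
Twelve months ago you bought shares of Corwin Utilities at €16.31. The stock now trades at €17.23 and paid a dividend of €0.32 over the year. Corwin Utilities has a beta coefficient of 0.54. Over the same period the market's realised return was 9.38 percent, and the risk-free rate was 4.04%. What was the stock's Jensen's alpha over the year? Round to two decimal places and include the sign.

+0.68%

Realised HPR = (P1 + D1 − P0) / P0 = (17.23 + 0.32 − 16.31) / 16.31 = 1.24 / 16.31 = 7.6027%
MRP = 9.38% − 4.04% = 5.34%
CAPM required = R_f + β·MRP = 4.04% + 0.54 × 5.34% = 6.9236%
α = realised − required = 7.6027% − 6.9236% = +0.68%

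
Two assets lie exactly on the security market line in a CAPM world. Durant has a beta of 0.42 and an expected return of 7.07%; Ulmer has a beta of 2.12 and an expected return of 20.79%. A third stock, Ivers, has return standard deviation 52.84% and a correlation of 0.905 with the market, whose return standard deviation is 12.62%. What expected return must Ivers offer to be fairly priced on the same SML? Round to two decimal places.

34.26%

MRP = (20.79% − 7.07%) / (2.12 − 0.42) = 8.0706%
R_f = 7.07% − 0.42 × 8.0706% = 3.6803%
β_Ivers = ρ·σ_i/σ_m = 0.905 × 52.84 / 12.62 = 3.7892
E(R_Ivers) = R_f + β × MRP = 3.6803% + 3.7892 × 8.0706% = 34.26%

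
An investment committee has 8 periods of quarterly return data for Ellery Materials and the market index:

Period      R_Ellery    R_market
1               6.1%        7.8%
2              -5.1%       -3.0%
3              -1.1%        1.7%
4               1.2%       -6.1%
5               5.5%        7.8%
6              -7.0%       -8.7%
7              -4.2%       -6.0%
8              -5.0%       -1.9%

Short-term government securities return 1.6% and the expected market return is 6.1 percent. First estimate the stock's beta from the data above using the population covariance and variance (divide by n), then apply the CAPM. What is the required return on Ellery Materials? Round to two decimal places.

Mean R_i = (6.1 − 5.1 − 1.1 + 1.2 + 5.5 − 7.0 − 4.2 − 5.0) / 8 = -1.2000%
Mean R_m = (7.8 − 3.0 + 1.7 − 6.1 + 7.8 − 8.7 − 6.0 − 1.9) / 8 = -1.0500%
Σ(R_i − R̄_i)(R_m − R̄_m) = 182.1100  ⇒  Cov = 182.1100 / 8 = 22.7638
Σ(R_m − R̄_m)² = 277.2600  ⇒  Var(R_m) = 277.2600 / 8 = 34.6575
β = Cov / Var(R_m) = 22.7638 / 34.6575 = 0.6568
MRP = 6.1% − 1.6% = 4.50%
E(R) = R_f + β × MRP = 1.6% + 0.6568 × 4.5% = 4.56%

4.56%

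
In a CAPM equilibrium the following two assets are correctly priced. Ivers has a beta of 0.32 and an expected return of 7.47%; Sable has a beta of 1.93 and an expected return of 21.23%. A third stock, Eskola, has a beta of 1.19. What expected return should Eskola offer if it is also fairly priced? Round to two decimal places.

14.91%

MRP (SML slope) = (21.23% − 7.47%) / (1.93 − 0.32) = 13.76% / 1.61 = 8.5466%
R_f (intercept) = 7.47% − 0.32 × 8.5466% = 4.7351%
E(R_Eskola) = R_f + β × MRP = 4.7351% + 1.19 × 8.5466% = 14.91%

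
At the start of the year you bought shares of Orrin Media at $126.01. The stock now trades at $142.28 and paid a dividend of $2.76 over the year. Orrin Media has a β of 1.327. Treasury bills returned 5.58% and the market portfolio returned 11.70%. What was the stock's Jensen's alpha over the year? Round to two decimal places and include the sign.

Realised HPR = (P1 + D1 − P0) / P0 = (142.28 + 2.76 − 126.01) / 126.01 = 19.03 / 126.01 = 15.1020%
MRP = 11.70% − 5.58% = 6.12%
CAPM required = R_f + β·MRP = 5.58% + 1.327 × 6.12% = 13.70124%
α = realised − required = 15.1020% − 13.70124% = +1.40%

+1.40%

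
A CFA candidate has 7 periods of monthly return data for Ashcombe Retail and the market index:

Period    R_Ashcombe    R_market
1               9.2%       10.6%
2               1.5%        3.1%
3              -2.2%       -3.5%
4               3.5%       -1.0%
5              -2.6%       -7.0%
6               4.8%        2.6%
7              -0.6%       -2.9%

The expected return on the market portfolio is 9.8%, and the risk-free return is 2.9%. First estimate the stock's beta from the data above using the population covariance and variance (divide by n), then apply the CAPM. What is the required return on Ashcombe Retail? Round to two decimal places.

Mean R_i = (9.2 + 1.5 − 2.2 + 3.5 − 2.6 + 4.8 − 0.6) / 7 = 1.9429%
Mean R_m = (10.6 + 3.1 − 3.5 − 1.0 − 7.0 + 2.6 − 2.9) / 7 = 0.2714%
Σ(R_i − R̄_i)(R_m − R̄_m) = 135.0986  ⇒  Cov = 135.0986 / 7 = 19.2998
Σ(R_m − R̄_m)² = 198.8743  ⇒  Var(R_m) = 198.8743 / 7 = 28.4106
β = Cov / Var(R_m) = 19.2998 / 28.4106 = 0.6793
MRP = 9.8% − 2.9% = 6.90%
E(R) = R_f + β × MRP = 2.9% + 0.6793 × 6.9% = 7.59%

7.59%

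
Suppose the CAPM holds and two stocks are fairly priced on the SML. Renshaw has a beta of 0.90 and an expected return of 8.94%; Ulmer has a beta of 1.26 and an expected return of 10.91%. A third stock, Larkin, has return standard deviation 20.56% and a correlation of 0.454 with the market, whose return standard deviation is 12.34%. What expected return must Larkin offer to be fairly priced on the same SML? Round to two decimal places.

MRP = (10.91% − 8.94%) / (1.26 − 0.90) = 5.4722%
R_f = 8.94% − 0.90 × 5.4722% = 4.0150%
β_Larkin = ρ·σ_i/σ_m = 0.454 × 20.56 / 12.34 = 0.7564
E(R_Larkin) = R_f + β × MRP = 4.0150% + 0.7564 × 5.4722% = 8.15%

8.15%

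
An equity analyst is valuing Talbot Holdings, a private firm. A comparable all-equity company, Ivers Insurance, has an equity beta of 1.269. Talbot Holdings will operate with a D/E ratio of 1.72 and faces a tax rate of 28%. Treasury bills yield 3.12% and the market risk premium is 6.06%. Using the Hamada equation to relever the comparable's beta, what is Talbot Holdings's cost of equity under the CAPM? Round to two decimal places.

β_L = β_U × [1 + (1 − t)(D/E)] = 1.269 × [1 + (1 − 0.28) × 1.72]
    = 1.269 × [1 + 0.72 × 1.72] = 1.269 × 2.2384 = 2.8405
E(R) = R_f + β_L × MRP = 3.12% + 2.8405 × 6.06% = 20.33%

20.33%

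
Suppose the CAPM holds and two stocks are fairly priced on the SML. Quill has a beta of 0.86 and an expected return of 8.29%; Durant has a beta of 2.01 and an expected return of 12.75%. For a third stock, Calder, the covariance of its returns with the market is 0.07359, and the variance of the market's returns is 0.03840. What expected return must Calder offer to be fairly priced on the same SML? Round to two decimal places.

12.39%

MRP = (12.75% − 8.29%) / (2.01 − 0.86) = 3.8783%
R_f = 8.29% − 0.86 × 3.8783% = 4.9547%
β_Calder = Cov / Var(R_m) = 0.07359 / 0.03840 = 1.9164
E(R_Calder) = R_f + β × MRP = 4.9547% + 1.9164 × 3.8783% = 12.39%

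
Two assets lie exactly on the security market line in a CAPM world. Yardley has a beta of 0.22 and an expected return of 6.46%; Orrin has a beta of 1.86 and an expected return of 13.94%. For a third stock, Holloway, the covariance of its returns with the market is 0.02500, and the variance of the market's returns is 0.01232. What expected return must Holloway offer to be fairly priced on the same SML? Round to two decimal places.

MRP = (13.94% − 6.46%) / (1.86 − 0.22) = 4.5610%
R_f = 6.46% − 0.22 × 4.5610% = 5.4566%
β_Holloway = Cov / Var(R_m) = 0.02500 / 0.01232 = 2.0292
E(R_Holloway) = R_f + β × MRP = 5.4566% + 2.0292 × 4.5610% = 14.71%

14.71%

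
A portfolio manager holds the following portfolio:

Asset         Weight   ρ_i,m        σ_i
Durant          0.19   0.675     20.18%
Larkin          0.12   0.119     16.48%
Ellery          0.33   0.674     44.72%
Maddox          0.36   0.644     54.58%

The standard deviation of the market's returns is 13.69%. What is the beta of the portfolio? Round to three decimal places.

1.857

β_Durant = 0.675 × 20.18% / 13.69% = 0.9950
β_Larkin = 0.119 × 16.48% / 13.69% = 0.1433
β_Ellery = 0.674 × 44.72% / 13.69% = 2.2017
β_Maddox = 0.644 × 54.58% / 13.69% = 2.5675
β_P = Σ w_i β_i = 0.19×0.9950 + 0.12×0.1433 + 0.33×2.2017 + 0.36×2.5675 = 1.8571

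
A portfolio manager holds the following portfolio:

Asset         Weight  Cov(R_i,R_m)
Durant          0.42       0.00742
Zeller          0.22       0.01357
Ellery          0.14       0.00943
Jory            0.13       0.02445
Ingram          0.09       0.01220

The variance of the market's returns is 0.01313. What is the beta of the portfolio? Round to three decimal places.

0.891

β_Durant = 0.00742 / 0.01313 = 0.5651
β_Zeller = 0.01357 / 0.01313 = 1.0335
β_Ellery = 0.00943 / 0.01313 = 0.7182
β_Jory = 0.02445 / 0.01313 = 1.8621
β_Ingram = 0.01220 / 0.01313 = 0.9292
β_P = Σ w_i β_i = 0.42×0.5651 + 0.22×1.0335 + 0.14×0.7182 + 0.13×1.8621 + 0.09×0.9292 = 0.8910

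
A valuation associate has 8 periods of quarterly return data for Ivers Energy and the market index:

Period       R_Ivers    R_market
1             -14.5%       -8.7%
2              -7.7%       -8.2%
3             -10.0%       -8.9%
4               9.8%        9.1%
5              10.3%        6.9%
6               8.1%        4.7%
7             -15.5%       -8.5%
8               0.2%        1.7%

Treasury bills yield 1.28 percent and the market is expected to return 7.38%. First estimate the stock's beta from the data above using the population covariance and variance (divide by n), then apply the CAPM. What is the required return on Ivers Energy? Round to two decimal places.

9.47%

Mean R_i = (-14.5 − 7.7 − 10.0 + 9.8 + 10.3 + 8.1 − 15.5 + 0.2) / 8 = -2.4125%
Mean R_m = (-8.7 − 8.2 − 8.9 + 9.1 + 6.9 + 4.7 − 8.5 + 1.7) / 8 = -1.4875%
Σ(R_i − R̄_i)(R_m − R̄_m) = 579.9913  ⇒  Cov = 579.9913 / 8 = 72.4989
Σ(R_m − R̄_m)² = 432.0888  ⇒  Var(R_m) = 432.0888 / 8 = 54.0111
β = Cov / Var(R_m) = 72.4989 / 54.0111 = 1.3423
MRP = 7.38% − 1.28% = 6.10%
E(R) = R_f + β × MRP = 1.28% + 1.3423 × 6.10% = 9.47%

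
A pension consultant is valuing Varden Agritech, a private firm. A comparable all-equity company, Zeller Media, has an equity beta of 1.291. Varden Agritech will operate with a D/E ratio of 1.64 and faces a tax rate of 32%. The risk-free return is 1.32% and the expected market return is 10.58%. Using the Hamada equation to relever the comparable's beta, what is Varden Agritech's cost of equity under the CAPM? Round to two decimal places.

26.61%

β_L = β_U × [1 + (1 − t)(D/E)] = 1.291 × [1 + (1 − 0.32) × 1.64]
    = 1.291 × [1 + 0.68 × 1.64] = 1.291 × 2.1152 = 2.7307
MRP = 10.58% − 1.32% = 9.26%
E(R) = R_f + β_L × MRP = 1.32% + 2.7307 × 9.26% = 26.61%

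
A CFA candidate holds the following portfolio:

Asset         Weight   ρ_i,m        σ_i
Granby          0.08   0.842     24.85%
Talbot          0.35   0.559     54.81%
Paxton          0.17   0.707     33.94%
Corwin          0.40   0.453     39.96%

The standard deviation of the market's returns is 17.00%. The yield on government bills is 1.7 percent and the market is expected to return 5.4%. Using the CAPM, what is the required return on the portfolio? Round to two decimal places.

6.86%

β_Granby = 0.842 × 24.85% / 17.00% = 1.2308
β_Talbot = 0.559 × 54.81% / 17.00% = 1.8023
β_Paxton = 0.707 × 33.94% / 17.00% = 1.4115
β_Corwin = 0.453 × 39.96% / 17.00% = 1.0648
β_P = Σ w_i β_i = 0.08×1.2308 + 0.35×1.8023 + 0.17×1.4115 + 0.40×1.0648 = 1.3951
MRP = 5.4% − 1.7% = 3.70%
E(R_P) = R_f + β_P × MRP = 1.7% + 1.3951 × 3.7% = 6.86%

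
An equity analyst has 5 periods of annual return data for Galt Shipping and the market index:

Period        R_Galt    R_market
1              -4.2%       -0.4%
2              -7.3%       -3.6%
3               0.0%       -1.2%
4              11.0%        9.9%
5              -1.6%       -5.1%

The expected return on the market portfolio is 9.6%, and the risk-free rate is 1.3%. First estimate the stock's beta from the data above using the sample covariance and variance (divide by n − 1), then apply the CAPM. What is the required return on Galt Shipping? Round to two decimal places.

9.98%

Mean R_i = (-4.2 − 7.3 + 0.0 + 11.0 − 1.6) / 5 = -0.4200%
Mean R_m = (-0.4 − 3.6 − 1.2 + 9.9 − 5.1) / 5 = -0.0800%
Σ(R_i − R̄_i)(R_m − R̄_m) = 144.8520  ⇒  Cov = 144.8520 / 4 = 36.2130
Σ(R_m − R̄_m)² = 138.5480  ⇒  Var(R_m) = 138.5480 / 4 = 34.6370
β = Cov / Var(R_m) = 36.2130 / 34.6370 = 1.0455
MRP = 9.6% − 1.3% = 8.30%
E(R) = R_f + β × MRP = 1.3% + 1.0455 × 8.3% = 9.98%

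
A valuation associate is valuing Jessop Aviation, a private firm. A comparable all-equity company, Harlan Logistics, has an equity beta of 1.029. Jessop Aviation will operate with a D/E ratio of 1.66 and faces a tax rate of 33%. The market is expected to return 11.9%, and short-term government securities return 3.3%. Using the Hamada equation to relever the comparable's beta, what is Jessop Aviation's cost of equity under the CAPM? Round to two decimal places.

β_L = β_U × [1 + (1 − t)(D/E)] = 1.029 × [1 + (1 − 0.33) × 1.66]
    = 1.029 × [1 + 0.67 × 1.66] = 1.029 × 2.1122 = 2.1735
MRP = 11.9% − 3.3% = 8.60%
E(R) = R_f + β_L × MRP = 3.3% + 2.1735 × 8.6% = 21.99%

21.99%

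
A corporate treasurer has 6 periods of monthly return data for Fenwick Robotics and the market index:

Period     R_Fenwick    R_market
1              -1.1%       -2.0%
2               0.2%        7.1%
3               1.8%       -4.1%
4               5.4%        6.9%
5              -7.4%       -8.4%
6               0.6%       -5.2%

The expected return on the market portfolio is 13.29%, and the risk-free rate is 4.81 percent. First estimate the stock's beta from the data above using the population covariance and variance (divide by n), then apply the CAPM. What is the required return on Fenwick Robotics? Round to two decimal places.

8.51%

Mean R_i = (-1.1 + 0.2 + 1.8 + 5.4 − 7.4 + 0.6) / 6 = -0.0833%
Mean R_m = (-2.0 + 7.1 − 4.1 + 6.9 − 8.4 − 5.2) / 6 = -0.9500%
Σ(R_i − R̄_i)(R_m − R̄_m) = 92.0650  ⇒  Cov = 92.0650 / 6 = 15.3442
Σ(R_m − R̄_m)² = 211.0150  ⇒  Var(R_m) = 211.0150 / 6 = 35.1692
β = Cov / Var(R_m) = 15.3442 / 35.1692 = 0.4363
MRP = 13.29% − 4.81% = 8.48%
E(R) = R_f + β × MRP = 4.81% + 0.4363 × 8.48% = 8.51%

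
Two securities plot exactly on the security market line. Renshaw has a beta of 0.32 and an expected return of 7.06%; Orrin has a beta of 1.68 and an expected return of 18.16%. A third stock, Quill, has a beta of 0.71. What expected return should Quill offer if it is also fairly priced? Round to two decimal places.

MRP (SML slope) = (18.16% − 7.06%) / (1.68 − 0.32) = 11.10% / 1.36 = 8.1618%
R_f (intercept) = 7.06% − 0.32 × 8.1618% = 4.4482%
E(R_Quill) = R_f + β × MRP = 4.4482% + 0.71 × 8.1618% = 10.24%

10.24%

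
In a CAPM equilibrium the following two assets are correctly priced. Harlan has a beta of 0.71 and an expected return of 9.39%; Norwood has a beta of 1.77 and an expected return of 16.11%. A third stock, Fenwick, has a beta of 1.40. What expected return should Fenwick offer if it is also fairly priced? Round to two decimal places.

13.76%

MRP (SML slope) = (16.11% − 9.39%) / (1.77 − 0.71) = 6.72% / 1.06 = 6.3396%
R_f (intercept) = 9.39% − 0.71 × 6.3396% = 4.8889%
E(R_Fenwick) = R_f + β × MRP = 4.8889% + 1.40 × 6.3396% = 13.76%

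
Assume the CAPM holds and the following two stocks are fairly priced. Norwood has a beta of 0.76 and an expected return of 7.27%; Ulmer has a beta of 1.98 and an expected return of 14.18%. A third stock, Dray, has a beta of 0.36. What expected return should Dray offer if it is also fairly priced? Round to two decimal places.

5.00%

MRP (SML slope) = (14.18% − 7.27%) / (1.98 − 0.76) = 6.91% / 1.22 = 5.6639%
R_f (intercept) = 7.27% − 0.76 × 5.6639% = 2.9654%
E(R_Dray) = R_f + β × MRP = 2.9654% + 0.36 × 5.6639% = 5.00%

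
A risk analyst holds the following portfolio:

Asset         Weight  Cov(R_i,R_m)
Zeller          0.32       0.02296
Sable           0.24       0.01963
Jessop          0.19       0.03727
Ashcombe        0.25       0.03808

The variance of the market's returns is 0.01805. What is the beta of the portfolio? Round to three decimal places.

1.588

β_Zeller = 0.02296 / 0.01805 = 1.2720
β_Sable = 0.01963 / 0.01805 = 1.0875
β_Jessop = 0.03727 / 0.01805 = 2.0648
β_Ashcombe = 0.03808 / 0.01805 = 2.1097
β_P = Σ w_i β_i = 0.32×1.2720 + 0.24×1.0875 + 0.19×2.0648 + 0.25×2.1097 = 1.5878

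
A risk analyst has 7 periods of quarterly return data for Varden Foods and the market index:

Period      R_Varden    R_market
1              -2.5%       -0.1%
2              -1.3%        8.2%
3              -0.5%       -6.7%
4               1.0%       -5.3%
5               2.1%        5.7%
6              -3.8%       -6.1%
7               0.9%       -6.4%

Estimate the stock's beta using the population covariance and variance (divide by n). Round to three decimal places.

Mean R_i = (-2.5 − 1.3 − 0.5 + 1.0 + 2.1 − 3.8 + 0.9) / 7 = -0.5857%
Mean R_m = (-0.1 + 8.2 − 6.7 − 5.3 + 5.7 − 6.1 − 6.4) / 7 = -1.5286%
Σ(R_i − R̄_i)(R_m − R̄_m) = 10.7629  ⇒  Cov = 10.7629 / 7 = 1.5376
Σ(R_m − R̄_m)² = 234.5343  ⇒  Var(R_m) = 234.5343 / 7 = 33.5049
β = Cov / Var(R_m) = 1.5376 / 33.5049 = 0.0459

0.046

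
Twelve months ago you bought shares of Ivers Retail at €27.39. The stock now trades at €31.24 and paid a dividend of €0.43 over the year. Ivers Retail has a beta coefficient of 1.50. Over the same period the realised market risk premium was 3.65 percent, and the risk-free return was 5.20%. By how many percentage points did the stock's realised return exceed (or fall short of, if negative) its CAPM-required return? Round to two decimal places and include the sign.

+4.95%

Realised HPR = (P1 + D1 − P0) / P0 = (31.24 + 0.43 − 27.39) / 27.39 = 4.28 / 27.39 = 15.6261%
CAPM required = R_f + β·MRP = 5.20% + 1.50 × 3.65% = 10.6750%
α = realised − required = 15.6261% − 10.6750% = +4.95%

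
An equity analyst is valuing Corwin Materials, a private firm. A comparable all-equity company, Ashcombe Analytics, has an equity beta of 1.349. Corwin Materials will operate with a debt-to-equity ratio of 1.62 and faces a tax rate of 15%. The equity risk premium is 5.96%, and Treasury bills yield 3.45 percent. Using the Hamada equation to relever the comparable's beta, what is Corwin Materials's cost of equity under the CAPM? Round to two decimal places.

β_L = β_U × [1 + (1 − t)(D/E)] = 1.349 × [1 + (1 − 0.15) × 1.62]
    = 1.349 × [1 + 0.85 × 1.62] = 1.349 × 2.3770 = 3.2066
E(R) = R_f + β_L × MRP = 3.45% + 3.2066 × 5.96% = 22.56%

22.56%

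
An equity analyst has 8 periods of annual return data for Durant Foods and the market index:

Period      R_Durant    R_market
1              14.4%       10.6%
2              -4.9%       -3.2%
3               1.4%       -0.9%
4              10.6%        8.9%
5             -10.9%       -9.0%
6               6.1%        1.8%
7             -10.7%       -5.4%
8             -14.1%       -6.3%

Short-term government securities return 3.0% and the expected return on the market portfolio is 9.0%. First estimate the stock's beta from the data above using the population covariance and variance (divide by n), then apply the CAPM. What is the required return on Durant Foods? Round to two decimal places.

Mean R_i = (14.4 − 4.9 + 1.4 + 10.6 − 10.9 + 6.1 − 10.7 − 14.1) / 8 = -1.0125%
Mean R_m = (10.6 − 3.2 − 0.9 + 8.9 − 9.0 + 1.8 − 5.4 − 6.3) / 8 = -0.4375%
Σ(R_i − R̄_i)(R_m − R̄_m) = 513.5463  ⇒  Cov = 513.5463 / 8 = 64.1933
Σ(R_m − R̄_m)² = 354.1788  ⇒  Var(R_m) = 354.1788 / 8 = 44.2724
β = Cov / Var(R_m) = 64.1933 / 44.2724 = 1.4500
MRP = 9.0% − 3.0% = 6.00%
E(R) = R_f + β × MRP = 3.0% + 1.4500 × 6.0% = 11.70%

11.70%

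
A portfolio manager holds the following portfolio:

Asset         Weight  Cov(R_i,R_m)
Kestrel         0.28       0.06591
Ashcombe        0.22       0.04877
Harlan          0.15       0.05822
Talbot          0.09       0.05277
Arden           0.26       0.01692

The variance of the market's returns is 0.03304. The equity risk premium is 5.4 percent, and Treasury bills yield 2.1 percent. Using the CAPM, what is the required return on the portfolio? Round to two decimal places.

β_Kestrel = 0.06591 / 0.03304 = 1.9949
β_Ashcombe = 0.04877 / 0.03304 = 1.4761
β_Harlan = 0.05822 / 0.03304 = 1.7621
β_Talbot = 0.05277 / 0.03304 = 1.5972
β_Arden = 0.01692 / 0.03304 = 0.5121
β_P = Σ w_i β_i = 0.28×1.9949 + 0.22×1.4761 + 0.15×1.7621 + 0.09×1.5972 + 0.26×0.5121 = 1.4245
E(R_P) = R_f + β_P × MRP = 2.1% + 1.4245 × 5.4% = 9.79%

9.79%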